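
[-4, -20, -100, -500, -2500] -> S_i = -4*5^i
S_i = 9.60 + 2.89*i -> [9.6, 12.49, 15.38, 18.27, 21.16]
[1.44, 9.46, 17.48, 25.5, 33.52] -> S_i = 1.44 + 8.02*i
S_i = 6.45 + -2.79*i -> [6.45, 3.66, 0.87, -1.92, -4.71]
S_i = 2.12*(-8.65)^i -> [2.12, -18.34, 158.62, -1372.1, 11868.62]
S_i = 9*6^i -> [9, 54, 324, 1944, 11664]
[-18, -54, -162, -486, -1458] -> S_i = -18*3^i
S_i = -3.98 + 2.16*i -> [-3.98, -1.82, 0.34, 2.5, 4.66]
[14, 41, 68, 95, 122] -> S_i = 14 + 27*i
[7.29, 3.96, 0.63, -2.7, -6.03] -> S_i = 7.29 + -3.33*i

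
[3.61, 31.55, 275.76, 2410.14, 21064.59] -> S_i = 3.61*8.74^i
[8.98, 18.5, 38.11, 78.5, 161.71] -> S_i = 8.98*2.06^i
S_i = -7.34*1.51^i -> [-7.34, -11.08, -16.74, -25.27, -38.16]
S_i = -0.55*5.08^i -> [-0.55, -2.79, -14.19, -72.1, -366.28]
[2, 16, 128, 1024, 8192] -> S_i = 2*8^i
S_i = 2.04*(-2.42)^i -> [2.04, -4.94, 11.95, -28.91, 69.97]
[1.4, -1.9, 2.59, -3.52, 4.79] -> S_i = 1.40*(-1.36)^i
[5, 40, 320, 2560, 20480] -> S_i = 5*8^i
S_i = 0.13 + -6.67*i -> [0.13, -6.54, -13.21, -19.88, -26.55]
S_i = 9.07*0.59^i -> [9.07, 5.35, 3.16, 1.86, 1.1]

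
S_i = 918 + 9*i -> [918, 927, 936, 945, 954]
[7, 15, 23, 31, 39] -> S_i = 7 + 8*i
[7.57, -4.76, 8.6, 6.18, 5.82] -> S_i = Random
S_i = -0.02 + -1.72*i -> [-0.02, -1.74, -3.46, -5.18, -6.9]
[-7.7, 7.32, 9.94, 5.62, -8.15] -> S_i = Random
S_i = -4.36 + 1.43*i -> [-4.36, -2.93, -1.5, -0.07, 1.36]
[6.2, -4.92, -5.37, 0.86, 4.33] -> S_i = Random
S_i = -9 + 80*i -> [-9, 71, 151, 231, 311]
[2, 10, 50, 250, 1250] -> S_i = 2*5^i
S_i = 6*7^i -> [6, 42, 294, 2058, 14406]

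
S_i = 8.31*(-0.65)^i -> [8.31, -5.4, 3.51, -2.28, 1.48]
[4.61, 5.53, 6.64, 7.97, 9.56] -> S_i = 4.61*1.20^i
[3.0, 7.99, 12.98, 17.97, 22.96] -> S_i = 3.00 + 4.99*i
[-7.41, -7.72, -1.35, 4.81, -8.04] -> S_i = Random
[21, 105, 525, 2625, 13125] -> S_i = 21*5^i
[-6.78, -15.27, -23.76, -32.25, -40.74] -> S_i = -6.78 + -8.49*i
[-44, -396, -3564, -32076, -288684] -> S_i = -44*9^i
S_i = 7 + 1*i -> [7, 8, 9, 10, 11]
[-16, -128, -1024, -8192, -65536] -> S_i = -16*8^i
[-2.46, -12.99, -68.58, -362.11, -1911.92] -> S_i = -2.46*5.28^i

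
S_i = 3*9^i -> [3, 27, 243, 2187, 19683]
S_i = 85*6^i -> [85, 510, 3060, 18360, 110160]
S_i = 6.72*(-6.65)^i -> [6.72, -44.69, 297.18, -1976.22, 13141.83]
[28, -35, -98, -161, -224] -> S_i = 28 + -63*i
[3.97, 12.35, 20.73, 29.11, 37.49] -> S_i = 3.97 + 8.38*i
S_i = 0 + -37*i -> [0, -37, -74, -111, -148]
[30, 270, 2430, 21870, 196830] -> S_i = 30*9^i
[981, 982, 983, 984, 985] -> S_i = 981 + 1*i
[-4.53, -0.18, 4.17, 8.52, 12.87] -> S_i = -4.53 + 4.35*i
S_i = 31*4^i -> [31, 124, 496, 1984, 7936]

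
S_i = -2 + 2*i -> [-2, 0, 2, 4, 6]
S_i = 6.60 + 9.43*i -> [6.6, 16.03, 25.46, 34.89, 44.32]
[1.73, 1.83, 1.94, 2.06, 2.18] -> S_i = 1.73*1.06^i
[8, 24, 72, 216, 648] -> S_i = 8*3^i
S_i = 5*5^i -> [5, 25, 125, 625, 3125]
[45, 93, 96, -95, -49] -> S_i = Random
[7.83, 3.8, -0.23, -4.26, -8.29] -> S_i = 7.83 + -4.03*i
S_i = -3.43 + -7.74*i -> [-3.43, -11.17, -18.91, -26.65, -34.39]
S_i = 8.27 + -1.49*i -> [8.27, 6.78, 5.29, 3.8, 2.31]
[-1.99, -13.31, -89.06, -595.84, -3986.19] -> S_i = -1.99*6.69^i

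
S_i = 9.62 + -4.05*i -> [9.62, 5.57, 1.52, -2.53, -6.58]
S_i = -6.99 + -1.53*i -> [-6.99, -8.52, -10.05, -11.58, -13.11]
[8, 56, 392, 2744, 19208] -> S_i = 8*7^i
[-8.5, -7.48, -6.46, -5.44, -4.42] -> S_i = -8.50 + 1.02*i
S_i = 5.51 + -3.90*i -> [5.51, 1.61, -2.29, -6.19, -10.09]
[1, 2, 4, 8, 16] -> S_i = 1*2^i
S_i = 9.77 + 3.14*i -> [9.77, 12.91, 16.05, 19.19, 22.33]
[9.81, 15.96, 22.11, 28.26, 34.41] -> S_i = 9.81 + 6.15*i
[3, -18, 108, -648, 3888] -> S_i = 3*-6^i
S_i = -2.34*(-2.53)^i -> [-2.34, 5.92, -14.98, 37.89, -95.87]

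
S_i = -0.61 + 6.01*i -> [-0.61, 5.4, 11.41, 17.42, 23.43]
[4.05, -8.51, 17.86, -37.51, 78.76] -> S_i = 4.05*(-2.10)^i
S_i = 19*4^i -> [19, 76, 304, 1216, 4864]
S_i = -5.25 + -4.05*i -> [-5.25, -9.3, -13.35, -17.4, -21.45]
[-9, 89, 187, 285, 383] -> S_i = -9 + 98*i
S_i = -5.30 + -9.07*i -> [-5.3, -14.37, -23.44, -32.51, -41.58]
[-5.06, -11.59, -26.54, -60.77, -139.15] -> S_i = -5.06*2.29^i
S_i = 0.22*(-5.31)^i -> [0.22, -1.17, 6.2, -32.94, 174.9]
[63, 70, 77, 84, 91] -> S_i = 63 + 7*i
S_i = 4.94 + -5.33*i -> [4.94, -0.39, -5.72, -11.05, -16.38]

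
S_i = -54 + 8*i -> [-54, -46, -38, -30, -22]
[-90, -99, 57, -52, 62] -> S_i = Random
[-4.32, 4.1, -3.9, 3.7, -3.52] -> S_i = -4.32*(-0.95)^i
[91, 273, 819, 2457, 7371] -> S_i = 91*3^i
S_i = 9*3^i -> [9, 27, 81, 243, 729]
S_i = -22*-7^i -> [-22, 154, -1078, 7546, -52822]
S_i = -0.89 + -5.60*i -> [-0.89, -6.49, -12.09, -17.69, -23.29]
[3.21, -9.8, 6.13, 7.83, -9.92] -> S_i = Random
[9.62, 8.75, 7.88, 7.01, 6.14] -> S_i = 9.62 + -0.87*i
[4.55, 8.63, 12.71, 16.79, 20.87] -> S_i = 4.55 + 4.08*i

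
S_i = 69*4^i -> [69, 276, 1104, 4416, 17664]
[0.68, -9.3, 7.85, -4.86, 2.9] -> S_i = Random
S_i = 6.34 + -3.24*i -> [6.34, 3.1, -0.14, -3.38, -6.62]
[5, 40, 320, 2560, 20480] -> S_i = 5*8^i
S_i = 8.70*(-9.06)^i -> [8.7, -78.82, 714.13, -6469.99, 58618.14]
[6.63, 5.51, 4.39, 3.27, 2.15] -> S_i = 6.63 + -1.12*i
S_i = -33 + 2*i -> [-33, -31, -29, -27, -25]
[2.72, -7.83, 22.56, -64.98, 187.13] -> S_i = 2.72*(-2.88)^i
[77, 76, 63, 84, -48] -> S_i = Random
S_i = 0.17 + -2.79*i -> [0.17, -2.62, -5.41, -8.2, -10.99]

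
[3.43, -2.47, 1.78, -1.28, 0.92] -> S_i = 3.43*(-0.72)^i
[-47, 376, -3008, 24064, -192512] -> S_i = -47*-8^i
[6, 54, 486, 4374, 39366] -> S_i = 6*9^i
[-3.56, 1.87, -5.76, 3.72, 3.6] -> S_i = Random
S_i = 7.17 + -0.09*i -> [7.17, 7.08, 6.99, 6.9, 6.81]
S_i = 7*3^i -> [7, 21, 63, 189, 567]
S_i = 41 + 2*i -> [41, 43, 45, 47, 49]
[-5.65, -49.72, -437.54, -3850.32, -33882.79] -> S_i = -5.65*8.80^i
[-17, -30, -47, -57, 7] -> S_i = Random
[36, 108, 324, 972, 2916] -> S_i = 36*3^i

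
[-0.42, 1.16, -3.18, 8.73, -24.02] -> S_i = -0.42*(-2.75)^i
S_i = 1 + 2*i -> [1, 3, 5, 7, 9]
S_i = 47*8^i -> [47, 376, 3008, 24064, 192512]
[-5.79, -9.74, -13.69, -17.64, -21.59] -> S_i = -5.79 + -3.95*i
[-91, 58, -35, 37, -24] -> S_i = Random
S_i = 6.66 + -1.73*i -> [6.66, 4.93, 3.2, 1.47, -0.26]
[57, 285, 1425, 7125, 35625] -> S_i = 57*5^i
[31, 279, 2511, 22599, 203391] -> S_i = 31*9^i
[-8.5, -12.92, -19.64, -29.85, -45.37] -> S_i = -8.50*1.52^i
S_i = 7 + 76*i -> [7, 83, 159, 235, 311]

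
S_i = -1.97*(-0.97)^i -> [-1.97, 1.91, -1.85, 1.8, -1.74]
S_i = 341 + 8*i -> [341, 349, 357, 365, 373]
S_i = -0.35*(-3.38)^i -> [-0.35, 1.18, -4.0, 13.52, -45.68]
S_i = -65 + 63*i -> [-65, -2, 61, 124, 187]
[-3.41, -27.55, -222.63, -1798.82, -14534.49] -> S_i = -3.41*8.08^i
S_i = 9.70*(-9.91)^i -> [9.7, -96.13, 952.62, -9440.45, 93554.86]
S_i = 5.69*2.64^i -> [5.69, 15.02, 39.66, 104.69, 276.39]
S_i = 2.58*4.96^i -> [2.58, 12.8, 63.47, 314.82, 1561.52]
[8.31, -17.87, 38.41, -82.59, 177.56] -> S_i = 8.31*(-2.15)^i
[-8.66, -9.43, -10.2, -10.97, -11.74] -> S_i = -8.66 + -0.77*i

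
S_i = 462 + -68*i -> [462, 394, 326, 258, 190]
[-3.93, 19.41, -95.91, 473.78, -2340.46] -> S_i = -3.93*(-4.94)^i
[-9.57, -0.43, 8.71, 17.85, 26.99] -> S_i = -9.57 + 9.14*i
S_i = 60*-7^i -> [60, -420, 2940, -20580, 144060]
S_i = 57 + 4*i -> [57, 61, 65, 69, 73]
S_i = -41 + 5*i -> [-41, -36, -31, -26, -21]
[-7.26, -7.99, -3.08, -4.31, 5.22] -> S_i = Random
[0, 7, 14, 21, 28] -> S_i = 0 + 7*i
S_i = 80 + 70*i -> [80, 150, 220, 290, 360]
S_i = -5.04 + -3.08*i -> [-5.04, -8.12, -11.2, -14.28, -17.36]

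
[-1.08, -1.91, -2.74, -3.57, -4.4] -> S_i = -1.08 + -0.83*i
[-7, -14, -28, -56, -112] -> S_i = -7*2^i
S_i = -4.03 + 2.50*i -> [-4.03, -1.53, 0.97, 3.47, 5.97]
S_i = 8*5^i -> [8, 40, 200, 1000, 5000]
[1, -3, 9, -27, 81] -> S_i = 1*-3^i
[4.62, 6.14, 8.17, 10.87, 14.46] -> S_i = 4.62*1.33^i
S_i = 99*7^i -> [99, 693, 4851, 33957, 237699]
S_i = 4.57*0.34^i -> [4.57, 1.55, 0.53, 0.18, 0.06]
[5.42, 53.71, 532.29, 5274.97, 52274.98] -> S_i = 5.42*9.91^i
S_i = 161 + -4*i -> [161, 157, 153, 149, 145]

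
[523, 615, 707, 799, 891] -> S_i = 523 + 92*i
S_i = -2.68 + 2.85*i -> [-2.68, 0.17, 3.02, 5.87, 8.72]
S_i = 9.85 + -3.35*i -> [9.85, 6.5, 3.15, -0.2, -3.55]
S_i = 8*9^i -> [8, 72, 648, 5832, 52488]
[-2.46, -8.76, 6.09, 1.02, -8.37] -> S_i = Random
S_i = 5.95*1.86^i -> [5.95, 11.07, 20.58, 38.29, 71.21]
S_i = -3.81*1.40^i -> [-3.81, -5.33, -7.47, -10.45, -14.64]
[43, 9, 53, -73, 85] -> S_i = Random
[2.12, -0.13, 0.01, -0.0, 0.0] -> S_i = 2.12*(-0.06)^i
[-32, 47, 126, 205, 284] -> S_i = -32 + 79*i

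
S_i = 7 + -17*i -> [7, -10, -27, -44, -61]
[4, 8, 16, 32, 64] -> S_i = 4*2^i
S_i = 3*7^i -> [3, 21, 147, 1029, 7203]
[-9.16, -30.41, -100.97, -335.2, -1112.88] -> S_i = -9.16*3.32^i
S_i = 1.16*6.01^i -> [1.16, 6.97, 41.9, 251.81, 1513.41]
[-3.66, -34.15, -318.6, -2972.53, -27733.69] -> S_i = -3.66*9.33^i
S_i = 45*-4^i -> [45, -180, 720, -2880, 11520]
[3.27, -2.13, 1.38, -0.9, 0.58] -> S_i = 3.27*(-0.65)^i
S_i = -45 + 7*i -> [-45, -38, -31, -24, -17]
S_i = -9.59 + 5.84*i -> [-9.59, -3.75, 2.09, 7.93, 13.77]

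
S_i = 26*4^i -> [26, 104, 416, 1664, 6656]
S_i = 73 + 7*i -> [73, 80, 87, 94, 101]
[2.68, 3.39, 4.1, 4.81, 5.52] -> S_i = 2.68 + 0.71*i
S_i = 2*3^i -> [2, 6, 18, 54, 162]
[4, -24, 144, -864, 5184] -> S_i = 4*-6^i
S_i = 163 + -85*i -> [163, 78, -7, -92, -177]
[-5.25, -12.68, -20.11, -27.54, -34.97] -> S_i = -5.25 + -7.43*i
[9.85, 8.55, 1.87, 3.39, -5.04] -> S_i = Random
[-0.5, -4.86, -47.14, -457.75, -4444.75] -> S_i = -0.50*9.71^i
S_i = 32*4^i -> [32, 128, 512, 2048, 8192]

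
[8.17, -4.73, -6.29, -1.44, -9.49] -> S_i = Random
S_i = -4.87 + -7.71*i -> [-4.87, -12.58, -20.29, -28.0, -35.71]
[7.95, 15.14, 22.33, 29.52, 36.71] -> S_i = 7.95 + 7.19*i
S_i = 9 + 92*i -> [9, 101, 193, 285, 377]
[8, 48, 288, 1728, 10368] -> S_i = 8*6^i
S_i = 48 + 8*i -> [48, 56, 64, 72, 80]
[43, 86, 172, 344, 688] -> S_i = 43*2^i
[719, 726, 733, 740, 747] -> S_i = 719 + 7*i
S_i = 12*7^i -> [12, 84, 588, 4116, 28812]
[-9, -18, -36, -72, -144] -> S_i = -9*2^i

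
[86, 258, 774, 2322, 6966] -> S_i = 86*3^i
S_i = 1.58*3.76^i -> [1.58, 5.94, 22.34, 83.99, 315.8]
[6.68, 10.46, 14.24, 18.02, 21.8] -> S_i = 6.68 + 3.78*i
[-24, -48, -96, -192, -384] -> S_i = -24*2^i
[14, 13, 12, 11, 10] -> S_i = 14 + -1*i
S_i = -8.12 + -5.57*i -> [-8.12, -13.69, -19.26, -24.83, -30.4]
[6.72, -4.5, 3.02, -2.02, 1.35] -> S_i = 6.72*(-0.67)^i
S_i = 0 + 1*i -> [0, 1, 2, 3, 4]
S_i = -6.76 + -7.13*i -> [-6.76, -13.89, -21.02, -28.15, -35.28]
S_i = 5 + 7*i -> [5, 12, 19, 26, 33]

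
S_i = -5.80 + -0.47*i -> [-5.8, -6.27, -6.74, -7.21, -7.68]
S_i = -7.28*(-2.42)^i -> [-7.28, 17.62, -42.63, 103.18, -249.69]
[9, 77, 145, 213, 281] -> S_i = 9 + 68*i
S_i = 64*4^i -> [64, 256, 1024, 4096, 16384]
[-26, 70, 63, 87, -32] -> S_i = Random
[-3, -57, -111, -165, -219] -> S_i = -3 + -54*i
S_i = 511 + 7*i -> [511, 518, 525, 532, 539]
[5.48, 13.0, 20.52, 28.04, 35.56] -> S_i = 5.48 + 7.52*i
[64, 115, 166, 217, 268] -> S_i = 64 + 51*i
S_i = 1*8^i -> [1, 8, 64, 512, 4096]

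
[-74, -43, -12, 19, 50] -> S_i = -74 + 31*i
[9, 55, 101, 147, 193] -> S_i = 9 + 46*i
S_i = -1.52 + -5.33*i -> [-1.52, -6.85, -12.18, -17.51, -22.84]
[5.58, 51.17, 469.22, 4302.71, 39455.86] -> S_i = 5.58*9.17^i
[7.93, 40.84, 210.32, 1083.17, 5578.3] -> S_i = 7.93*5.15^i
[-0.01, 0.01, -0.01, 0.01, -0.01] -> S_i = -0.01*(-1.03)^i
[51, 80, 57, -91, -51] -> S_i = Random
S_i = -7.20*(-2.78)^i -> [-7.2, 20.02, -55.64, 154.69, -430.04]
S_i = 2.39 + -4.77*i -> [2.39, -2.38, -7.15, -11.92, -16.69]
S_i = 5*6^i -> [5, 30, 180, 1080, 6480]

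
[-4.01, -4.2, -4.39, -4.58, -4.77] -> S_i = -4.01 + -0.19*i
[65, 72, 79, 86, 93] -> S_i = 65 + 7*i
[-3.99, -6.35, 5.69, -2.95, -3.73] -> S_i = Random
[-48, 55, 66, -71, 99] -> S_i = Random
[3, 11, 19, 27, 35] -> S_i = 3 + 8*i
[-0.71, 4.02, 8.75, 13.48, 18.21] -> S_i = -0.71 + 4.73*i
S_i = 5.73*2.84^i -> [5.73, 16.27, 46.22, 131.25, 372.76]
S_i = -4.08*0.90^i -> [-4.08, -3.67, -3.3, -2.97, -2.68]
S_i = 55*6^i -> [55, 330, 1980, 11880, 71280]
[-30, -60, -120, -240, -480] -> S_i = -30*2^i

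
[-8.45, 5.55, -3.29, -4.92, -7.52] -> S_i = Random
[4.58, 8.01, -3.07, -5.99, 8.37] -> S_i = Random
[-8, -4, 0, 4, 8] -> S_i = -8 + 4*i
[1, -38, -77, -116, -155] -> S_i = 1 + -39*i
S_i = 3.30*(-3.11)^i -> [3.3, -10.26, 31.92, -99.26, 308.71]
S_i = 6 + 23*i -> [6, 29, 52, 75, 98]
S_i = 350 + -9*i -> [350, 341, 332, 323, 314]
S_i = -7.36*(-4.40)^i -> [-7.36, 32.38, -142.49, 626.95, -2758.6]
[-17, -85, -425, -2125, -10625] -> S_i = -17*5^i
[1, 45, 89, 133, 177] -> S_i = 1 + 44*i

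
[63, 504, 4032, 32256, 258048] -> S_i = 63*8^i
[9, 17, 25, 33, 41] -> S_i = 9 + 8*i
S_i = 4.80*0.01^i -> [4.8, 0.05, 0.0, 0.0, 0.0]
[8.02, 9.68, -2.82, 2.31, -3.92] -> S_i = Random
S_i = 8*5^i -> [8, 40, 200, 1000, 5000]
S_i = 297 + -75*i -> [297, 222, 147, 72, -3]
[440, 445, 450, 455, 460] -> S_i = 440 + 5*i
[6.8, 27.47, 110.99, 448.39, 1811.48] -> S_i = 6.80*4.04^i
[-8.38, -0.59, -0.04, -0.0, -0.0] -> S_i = -8.38*0.07^i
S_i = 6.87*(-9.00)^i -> [6.87, -61.83, 556.47, -5008.23, 45074.07]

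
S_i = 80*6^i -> [80, 480, 2880, 17280, 103680]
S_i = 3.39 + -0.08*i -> [3.39, 3.31, 3.23, 3.15, 3.07]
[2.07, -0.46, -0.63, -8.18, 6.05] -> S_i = Random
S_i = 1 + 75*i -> [1, 76, 151, 226, 301]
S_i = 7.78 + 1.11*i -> [7.78, 8.89, 10.0, 11.11, 12.22]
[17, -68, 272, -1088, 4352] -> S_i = 17*-4^i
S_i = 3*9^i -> [3, 27, 243, 2187, 19683]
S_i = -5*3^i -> [-5, -15, -45, -135, -405]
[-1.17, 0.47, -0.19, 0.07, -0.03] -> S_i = -1.17*(-0.40)^i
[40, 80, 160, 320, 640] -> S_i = 40*2^i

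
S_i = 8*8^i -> [8, 64, 512, 4096, 32768]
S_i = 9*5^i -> [9, 45, 225, 1125, 5625]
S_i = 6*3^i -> [6, 18, 54, 162, 486]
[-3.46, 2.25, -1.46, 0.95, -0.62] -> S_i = -3.46*(-0.65)^i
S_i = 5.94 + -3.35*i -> [5.94, 2.59, -0.76, -4.11, -7.46]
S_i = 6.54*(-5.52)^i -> [6.54, -36.1, 199.28, -1100.01, 6072.03]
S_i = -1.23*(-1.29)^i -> [-1.23, 1.59, -2.05, 2.64, -3.41]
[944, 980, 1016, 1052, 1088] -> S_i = 944 + 36*i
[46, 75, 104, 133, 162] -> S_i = 46 + 29*i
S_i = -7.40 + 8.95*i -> [-7.4, 1.55, 10.5, 19.45, 28.4]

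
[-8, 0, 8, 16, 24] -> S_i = -8 + 8*i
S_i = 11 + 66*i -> [11, 77, 143, 209, 275]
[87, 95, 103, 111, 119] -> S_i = 87 + 8*i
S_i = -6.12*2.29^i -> [-6.12, -14.01, -32.09, -73.5, -168.3]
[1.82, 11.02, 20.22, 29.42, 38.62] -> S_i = 1.82 + 9.20*i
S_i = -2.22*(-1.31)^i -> [-2.22, 2.91, -3.81, 4.99, -6.54]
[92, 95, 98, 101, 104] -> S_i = 92 + 3*i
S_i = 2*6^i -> [2, 12, 72, 432, 2592]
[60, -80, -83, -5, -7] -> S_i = Random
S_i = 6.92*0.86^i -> [6.92, 5.95, 5.12, 4.4, 3.79]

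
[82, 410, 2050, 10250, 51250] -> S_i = 82*5^i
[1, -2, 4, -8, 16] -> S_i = 1*-2^i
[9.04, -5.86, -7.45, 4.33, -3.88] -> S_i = Random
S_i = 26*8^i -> [26, 208, 1664, 13312, 106496]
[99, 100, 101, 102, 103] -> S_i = 99 + 1*i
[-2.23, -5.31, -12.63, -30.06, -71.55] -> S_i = -2.23*2.38^i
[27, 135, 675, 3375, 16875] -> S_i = 27*5^i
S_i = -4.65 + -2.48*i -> [-4.65, -7.13, -9.61, -12.09, -14.57]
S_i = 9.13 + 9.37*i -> [9.13, 18.5, 27.87, 37.24, 46.61]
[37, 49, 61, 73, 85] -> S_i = 37 + 12*i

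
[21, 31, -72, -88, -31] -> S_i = Random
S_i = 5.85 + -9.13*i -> [5.85, -3.28, -12.41, -21.54, -30.67]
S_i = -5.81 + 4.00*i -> [-5.81, -1.81, 2.19, 6.19, 10.19]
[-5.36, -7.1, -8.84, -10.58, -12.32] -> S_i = -5.36 + -1.74*i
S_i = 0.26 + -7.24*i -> [0.26, -6.98, -14.22, -21.46, -28.7]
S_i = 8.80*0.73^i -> [8.8, 6.42, 4.69, 3.42, 2.5]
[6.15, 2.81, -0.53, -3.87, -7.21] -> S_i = 6.15 + -3.34*i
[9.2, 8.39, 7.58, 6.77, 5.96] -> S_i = 9.20 + -0.81*i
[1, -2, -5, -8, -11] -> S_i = 1 + -3*i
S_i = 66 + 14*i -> [66, 80, 94, 108, 122]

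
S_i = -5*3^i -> [-5, -15, -45, -135, -405]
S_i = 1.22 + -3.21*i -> [1.22, -1.99, -5.2, -8.41, -11.62]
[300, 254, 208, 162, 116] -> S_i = 300 + -46*i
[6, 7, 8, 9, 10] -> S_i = 6 + 1*i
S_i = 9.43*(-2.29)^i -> [9.43, -21.59, 49.45, -113.24, 259.33]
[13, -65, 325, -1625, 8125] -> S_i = 13*-5^i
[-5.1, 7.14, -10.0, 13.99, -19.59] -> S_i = -5.10*(-1.40)^i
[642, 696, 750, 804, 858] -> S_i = 642 + 54*i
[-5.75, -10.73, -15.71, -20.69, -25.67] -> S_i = -5.75 + -4.98*i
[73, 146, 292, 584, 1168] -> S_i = 73*2^i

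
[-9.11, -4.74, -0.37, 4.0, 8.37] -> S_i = -9.11 + 4.37*i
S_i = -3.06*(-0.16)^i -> [-3.06, 0.49, -0.08, 0.01, -0.0]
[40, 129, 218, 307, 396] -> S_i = 40 + 89*i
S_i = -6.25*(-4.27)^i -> [-6.25, 26.69, -113.96, 486.59, -2077.74]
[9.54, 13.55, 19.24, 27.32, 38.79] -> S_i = 9.54*1.42^i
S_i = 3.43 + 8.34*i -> [3.43, 11.77, 20.11, 28.45, 36.79]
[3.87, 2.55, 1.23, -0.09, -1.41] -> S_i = 3.87 + -1.32*i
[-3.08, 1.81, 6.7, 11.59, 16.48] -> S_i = -3.08 + 4.89*i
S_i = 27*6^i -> [27, 162, 972, 5832, 34992]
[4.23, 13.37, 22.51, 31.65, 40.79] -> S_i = 4.23 + 9.14*i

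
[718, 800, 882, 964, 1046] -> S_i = 718 + 82*i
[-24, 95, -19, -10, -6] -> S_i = Random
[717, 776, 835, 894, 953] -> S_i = 717 + 59*i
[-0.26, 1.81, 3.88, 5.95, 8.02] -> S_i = -0.26 + 2.07*i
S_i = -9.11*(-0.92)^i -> [-9.11, 8.38, -7.71, 7.09, -6.53]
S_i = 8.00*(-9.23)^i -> [8.0, -73.84, 681.54, -6290.64, 58062.64]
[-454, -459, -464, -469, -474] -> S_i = -454 + -5*i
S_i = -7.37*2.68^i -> [-7.37, -19.75, -52.93, -141.86, -380.2]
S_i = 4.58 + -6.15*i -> [4.58, -1.57, -7.72, -13.87, -20.02]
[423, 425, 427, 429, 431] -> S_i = 423 + 2*i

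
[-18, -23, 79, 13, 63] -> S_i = Random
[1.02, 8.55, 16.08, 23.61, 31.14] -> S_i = 1.02 + 7.53*i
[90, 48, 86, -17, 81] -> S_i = Random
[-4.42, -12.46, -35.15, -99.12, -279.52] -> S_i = -4.42*2.82^i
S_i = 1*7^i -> [1, 7, 49, 343, 2401]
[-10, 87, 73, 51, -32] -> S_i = Random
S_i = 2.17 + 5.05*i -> [2.17, 7.22, 12.27, 17.32, 22.37]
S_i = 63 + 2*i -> [63, 65, 67, 69, 71]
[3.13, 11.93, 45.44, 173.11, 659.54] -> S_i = 3.13*3.81^i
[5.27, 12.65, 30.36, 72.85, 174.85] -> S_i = 5.27*2.40^i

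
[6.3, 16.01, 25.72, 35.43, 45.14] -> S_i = 6.30 + 9.71*i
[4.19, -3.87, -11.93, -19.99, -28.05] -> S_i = 4.19 + -8.06*i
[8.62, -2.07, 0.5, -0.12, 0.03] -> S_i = 8.62*(-0.24)^i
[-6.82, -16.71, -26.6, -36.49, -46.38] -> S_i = -6.82 + -9.89*i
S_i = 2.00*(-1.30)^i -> [2.0, -2.6, 3.38, -4.39, 5.71]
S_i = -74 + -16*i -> [-74, -90, -106, -122, -138]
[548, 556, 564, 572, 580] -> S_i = 548 + 8*i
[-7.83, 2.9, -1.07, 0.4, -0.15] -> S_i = -7.83*(-0.37)^i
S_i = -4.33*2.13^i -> [-4.33, -9.22, -19.64, -41.84, -89.13]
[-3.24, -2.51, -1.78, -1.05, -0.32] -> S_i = -3.24 + 0.73*i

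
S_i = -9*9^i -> [-9, -81, -729, -6561, -59049]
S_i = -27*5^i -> [-27, -135, -675, -3375, -16875]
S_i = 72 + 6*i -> [72, 78, 84, 90, 96]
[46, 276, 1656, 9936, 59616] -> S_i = 46*6^i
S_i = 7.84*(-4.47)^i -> [7.84, -35.04, 156.65, -700.23, 3130.01]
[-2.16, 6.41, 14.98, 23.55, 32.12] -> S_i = -2.16 + 8.57*i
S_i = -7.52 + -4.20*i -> [-7.52, -11.72, -15.92, -20.12, -24.32]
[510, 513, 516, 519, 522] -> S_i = 510 + 3*i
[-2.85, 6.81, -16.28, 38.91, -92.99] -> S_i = -2.85*(-2.39)^i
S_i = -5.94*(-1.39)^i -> [-5.94, 8.26, -11.48, 15.95, -22.17]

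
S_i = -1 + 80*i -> [-1, 79, 159, 239, 319]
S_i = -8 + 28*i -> [-8, 20, 48, 76, 104]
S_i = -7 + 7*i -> [-7, 0, 7, 14, 21]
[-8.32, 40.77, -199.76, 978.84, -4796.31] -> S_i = -8.32*(-4.90)^i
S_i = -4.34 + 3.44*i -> [-4.34, -0.9, 2.54, 5.98, 9.42]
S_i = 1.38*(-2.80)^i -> [1.38, -3.86, 10.82, -30.29, 84.82]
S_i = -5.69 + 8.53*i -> [-5.69, 2.84, 11.37, 19.9, 28.43]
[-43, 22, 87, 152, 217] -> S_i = -43 + 65*i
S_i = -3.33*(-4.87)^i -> [-3.33, 16.22, -78.98, 384.62, -1873.1]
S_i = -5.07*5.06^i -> [-5.07, -25.65, -129.81, -656.84, -3323.61]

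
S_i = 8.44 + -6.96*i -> [8.44, 1.48, -5.48, -12.44, -19.4]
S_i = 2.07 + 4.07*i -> [2.07, 6.14, 10.21, 14.28, 18.35]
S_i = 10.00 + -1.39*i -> [10.0, 8.61, 7.22, 5.83, 4.44]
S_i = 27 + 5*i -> [27, 32, 37, 42, 47]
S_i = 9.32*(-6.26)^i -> [9.32, -58.34, 365.23, -2286.33, 14312.43]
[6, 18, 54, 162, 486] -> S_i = 6*3^i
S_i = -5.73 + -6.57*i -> [-5.73, -12.3, -18.87, -25.44, -32.01]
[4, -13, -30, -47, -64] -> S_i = 4 + -17*i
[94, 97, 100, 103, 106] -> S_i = 94 + 3*i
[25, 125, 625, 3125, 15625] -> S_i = 25*5^i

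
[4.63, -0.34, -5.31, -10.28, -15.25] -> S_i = 4.63 + -4.97*i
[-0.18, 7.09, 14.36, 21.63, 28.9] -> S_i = -0.18 + 7.27*i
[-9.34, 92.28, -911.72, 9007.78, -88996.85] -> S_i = -9.34*(-9.88)^i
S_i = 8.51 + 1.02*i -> [8.51, 9.53, 10.55, 11.57, 12.59]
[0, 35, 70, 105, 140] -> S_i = 0 + 35*i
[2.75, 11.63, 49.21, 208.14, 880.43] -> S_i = 2.75*4.23^i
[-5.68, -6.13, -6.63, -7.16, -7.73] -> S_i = -5.68*1.08^i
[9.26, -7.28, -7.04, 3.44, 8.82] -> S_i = Random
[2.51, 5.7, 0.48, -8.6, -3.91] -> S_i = Random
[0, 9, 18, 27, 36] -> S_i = 0 + 9*i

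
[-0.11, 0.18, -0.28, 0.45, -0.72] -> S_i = -0.11*(-1.60)^i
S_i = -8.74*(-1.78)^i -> [-8.74, 15.56, -27.69, 49.29, -87.74]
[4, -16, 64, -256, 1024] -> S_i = 4*-4^i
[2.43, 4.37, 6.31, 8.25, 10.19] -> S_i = 2.43 + 1.94*i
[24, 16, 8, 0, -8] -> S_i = 24 + -8*i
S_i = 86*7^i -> [86, 602, 4214, 29498, 206486]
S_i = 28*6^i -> [28, 168, 1008, 6048, 36288]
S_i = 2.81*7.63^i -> [2.81, 21.44, 163.59, 1248.19, 9523.67]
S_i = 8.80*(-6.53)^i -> [8.8, -57.46, 375.24, -2450.32, 16000.57]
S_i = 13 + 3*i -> [13, 16, 19, 22, 25]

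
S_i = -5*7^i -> [-5, -35, -245, -1715, -12005]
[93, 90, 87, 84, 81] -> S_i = 93 + -3*i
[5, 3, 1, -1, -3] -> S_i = 5 + -2*i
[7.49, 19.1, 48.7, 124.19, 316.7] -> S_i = 7.49*2.55^i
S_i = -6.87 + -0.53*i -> [-6.87, -7.4, -7.93, -8.46, -8.99]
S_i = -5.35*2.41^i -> [-5.35, -12.89, -31.07, -74.89, -180.48]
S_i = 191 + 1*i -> [191, 192, 193, 194, 195]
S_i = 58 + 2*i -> [58, 60, 62, 64, 66]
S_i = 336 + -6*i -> [336, 330, 324, 318, 312]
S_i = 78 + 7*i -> [78, 85, 92, 99, 106]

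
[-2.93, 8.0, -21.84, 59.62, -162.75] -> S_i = -2.93*(-2.73)^i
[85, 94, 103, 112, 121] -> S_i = 85 + 9*i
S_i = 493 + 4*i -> [493, 497, 501, 505, 509]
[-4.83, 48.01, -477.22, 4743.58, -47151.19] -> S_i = -4.83*(-9.94)^i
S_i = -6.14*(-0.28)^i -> [-6.14, 1.72, -0.48, 0.13, -0.04]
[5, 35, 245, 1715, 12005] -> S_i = 5*7^i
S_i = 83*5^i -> [83, 415, 2075, 10375, 51875]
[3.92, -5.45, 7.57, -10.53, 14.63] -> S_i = 3.92*(-1.39)^i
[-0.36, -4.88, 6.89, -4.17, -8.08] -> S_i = Random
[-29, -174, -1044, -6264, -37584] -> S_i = -29*6^i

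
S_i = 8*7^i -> [8, 56, 392, 2744, 19208]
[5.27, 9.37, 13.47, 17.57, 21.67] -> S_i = 5.27 + 4.10*i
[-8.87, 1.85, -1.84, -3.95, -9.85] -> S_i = Random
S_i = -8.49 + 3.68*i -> [-8.49, -4.81, -1.13, 2.55, 6.23]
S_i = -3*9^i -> [-3, -27, -243, -2187, -19683]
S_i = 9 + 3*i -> [9, 12, 15, 18, 21]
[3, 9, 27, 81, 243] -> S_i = 3*3^i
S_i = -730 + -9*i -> [-730, -739, -748, -757, -766]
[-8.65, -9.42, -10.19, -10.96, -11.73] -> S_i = -8.65 + -0.77*i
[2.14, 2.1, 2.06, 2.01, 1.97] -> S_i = 2.14*0.98^i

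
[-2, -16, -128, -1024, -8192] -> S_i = -2*8^i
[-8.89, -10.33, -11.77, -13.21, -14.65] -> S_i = -8.89 + -1.44*i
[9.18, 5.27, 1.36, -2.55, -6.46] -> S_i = 9.18 + -3.91*i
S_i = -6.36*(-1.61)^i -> [-6.36, 10.24, -16.49, 26.54, -42.73]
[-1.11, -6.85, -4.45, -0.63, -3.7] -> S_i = Random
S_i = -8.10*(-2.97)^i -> [-8.1, 24.06, -71.45, 212.2, -630.25]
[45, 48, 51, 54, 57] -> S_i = 45 + 3*i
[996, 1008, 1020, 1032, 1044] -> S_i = 996 + 12*i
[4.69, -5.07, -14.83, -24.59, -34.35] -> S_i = 4.69 + -9.76*i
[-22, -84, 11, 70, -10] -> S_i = Random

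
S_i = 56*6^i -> [56, 336, 2016, 12096, 72576]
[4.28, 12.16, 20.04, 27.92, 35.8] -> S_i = 4.28 + 7.88*i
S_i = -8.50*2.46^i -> [-8.5, -20.91, -51.44, -126.54, -311.29]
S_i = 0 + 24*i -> [0, 24, 48, 72, 96]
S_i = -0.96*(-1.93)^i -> [-0.96, 1.85, -3.58, 6.9, -13.32]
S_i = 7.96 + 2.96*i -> [7.96, 10.92, 13.88, 16.84, 19.8]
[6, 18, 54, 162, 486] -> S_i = 6*3^i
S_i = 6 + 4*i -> [6, 10, 14, 18, 22]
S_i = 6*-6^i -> [6, -36, 216, -1296, 7776]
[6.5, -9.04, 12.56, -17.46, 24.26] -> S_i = 6.50*(-1.39)^i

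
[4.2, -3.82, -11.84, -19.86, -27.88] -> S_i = 4.20 + -8.02*i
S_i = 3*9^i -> [3, 27, 243, 2187, 19683]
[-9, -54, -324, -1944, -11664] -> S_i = -9*6^i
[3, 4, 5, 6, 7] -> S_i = 3 + 1*i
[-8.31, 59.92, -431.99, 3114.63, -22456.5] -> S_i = -8.31*(-7.21)^i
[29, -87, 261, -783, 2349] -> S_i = 29*-3^i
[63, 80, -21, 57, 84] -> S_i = Random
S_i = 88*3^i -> [88, 264, 792, 2376, 7128]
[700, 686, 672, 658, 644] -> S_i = 700 + -14*i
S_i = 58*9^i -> [58, 522, 4698, 42282, 380538]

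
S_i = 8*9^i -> [8, 72, 648, 5832, 52488]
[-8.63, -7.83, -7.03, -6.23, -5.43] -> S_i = -8.63 + 0.80*i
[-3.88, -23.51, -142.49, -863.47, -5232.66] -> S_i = -3.88*6.06^i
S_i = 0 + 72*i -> [0, 72, 144, 216, 288]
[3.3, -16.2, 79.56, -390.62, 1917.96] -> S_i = 3.30*(-4.91)^i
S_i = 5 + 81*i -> [5, 86, 167, 248, 329]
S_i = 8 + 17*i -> [8, 25, 42, 59, 76]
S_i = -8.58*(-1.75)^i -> [-8.58, 15.02, -26.28, 45.98, -80.47]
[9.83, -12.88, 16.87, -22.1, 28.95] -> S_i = 9.83*(-1.31)^i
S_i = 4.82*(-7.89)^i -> [4.82, -38.03, 300.06, -2367.43, 18679.06]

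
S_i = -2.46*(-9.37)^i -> [-2.46, 23.05, -215.98, 2023.74, -18962.41]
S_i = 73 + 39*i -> [73, 112, 151, 190, 229]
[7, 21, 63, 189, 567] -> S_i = 7*3^i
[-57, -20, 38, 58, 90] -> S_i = Random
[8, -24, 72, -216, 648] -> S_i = 8*-3^i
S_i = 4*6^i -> [4, 24, 144, 864, 5184]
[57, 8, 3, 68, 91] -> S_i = Random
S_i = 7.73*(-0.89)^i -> [7.73, -6.88, 6.12, -5.45, 4.85]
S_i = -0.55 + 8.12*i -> [-0.55, 7.57, 15.69, 23.81, 31.93]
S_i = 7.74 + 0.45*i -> [7.74, 8.19, 8.64, 9.09, 9.54]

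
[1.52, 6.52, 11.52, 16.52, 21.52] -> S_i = 1.52 + 5.00*i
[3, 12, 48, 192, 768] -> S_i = 3*4^i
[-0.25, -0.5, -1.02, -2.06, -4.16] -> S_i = -0.25*2.02^i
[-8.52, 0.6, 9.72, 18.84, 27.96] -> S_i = -8.52 + 9.12*i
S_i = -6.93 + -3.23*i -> [-6.93, -10.16, -13.39, -16.62, -19.85]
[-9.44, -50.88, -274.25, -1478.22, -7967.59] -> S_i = -9.44*5.39^i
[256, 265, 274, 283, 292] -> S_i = 256 + 9*i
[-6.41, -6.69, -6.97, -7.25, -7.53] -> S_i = -6.41 + -0.28*i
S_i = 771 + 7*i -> [771, 778, 785, 792, 799]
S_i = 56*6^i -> [56, 336, 2016, 12096, 72576]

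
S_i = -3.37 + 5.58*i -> [-3.37, 2.21, 7.79, 13.37, 18.95]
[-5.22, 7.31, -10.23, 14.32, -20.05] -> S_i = -5.22*(-1.40)^i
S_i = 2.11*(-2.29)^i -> [2.11, -4.83, 11.07, -25.34, 58.03]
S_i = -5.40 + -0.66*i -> [-5.4, -6.06, -6.72, -7.38, -8.04]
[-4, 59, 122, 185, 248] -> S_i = -4 + 63*i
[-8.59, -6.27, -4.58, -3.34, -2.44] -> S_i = -8.59*0.73^i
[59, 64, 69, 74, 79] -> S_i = 59 + 5*i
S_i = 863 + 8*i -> [863, 871, 879, 887, 895]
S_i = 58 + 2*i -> [58, 60, 62, 64, 66]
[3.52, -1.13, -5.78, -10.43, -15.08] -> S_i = 3.52 + -4.65*i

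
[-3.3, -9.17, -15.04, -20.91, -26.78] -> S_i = -3.30 + -5.87*i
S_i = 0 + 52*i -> [0, 52, 104, 156, 208]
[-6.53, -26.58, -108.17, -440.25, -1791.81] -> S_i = -6.53*4.07^i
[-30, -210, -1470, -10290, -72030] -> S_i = -30*7^i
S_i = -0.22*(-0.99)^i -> [-0.22, 0.22, -0.22, 0.21, -0.21]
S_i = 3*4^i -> [3, 12, 48, 192, 768]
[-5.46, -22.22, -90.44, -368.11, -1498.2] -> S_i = -5.46*4.07^i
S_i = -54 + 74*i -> [-54, 20, 94, 168, 242]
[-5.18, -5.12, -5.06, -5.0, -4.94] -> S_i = -5.18 + 0.06*i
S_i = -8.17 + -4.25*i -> [-8.17, -12.42, -16.67, -20.92, -25.17]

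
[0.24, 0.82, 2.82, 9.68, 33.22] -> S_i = 0.24*3.43^i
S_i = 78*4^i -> [78, 312, 1248, 4992, 19968]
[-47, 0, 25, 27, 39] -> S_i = Random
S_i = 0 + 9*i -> [0, 9, 18, 27, 36]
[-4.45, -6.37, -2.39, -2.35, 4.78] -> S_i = Random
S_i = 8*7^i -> [8, 56, 392, 2744, 19208]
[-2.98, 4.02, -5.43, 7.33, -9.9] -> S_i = -2.98*(-1.35)^i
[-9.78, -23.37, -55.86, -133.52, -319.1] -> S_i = -9.78*2.39^i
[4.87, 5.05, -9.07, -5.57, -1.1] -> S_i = Random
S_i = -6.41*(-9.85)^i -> [-6.41, 63.14, -621.91, 6125.86, -60339.67]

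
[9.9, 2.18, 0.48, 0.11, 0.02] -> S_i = 9.90*0.22^i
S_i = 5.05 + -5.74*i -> [5.05, -0.69, -6.43, -12.17, -17.91]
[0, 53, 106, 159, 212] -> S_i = 0 + 53*i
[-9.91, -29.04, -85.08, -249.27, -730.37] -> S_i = -9.91*2.93^i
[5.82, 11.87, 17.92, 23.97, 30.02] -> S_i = 5.82 + 6.05*i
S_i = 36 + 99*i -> [36, 135, 234, 333, 432]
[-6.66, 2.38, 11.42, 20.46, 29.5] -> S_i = -6.66 + 9.04*i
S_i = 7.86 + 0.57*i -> [7.86, 8.43, 9.0, 9.57, 10.14]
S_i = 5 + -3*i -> [5, 2, -1, -4, -7]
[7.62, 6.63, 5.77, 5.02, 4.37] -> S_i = 7.62*0.87^i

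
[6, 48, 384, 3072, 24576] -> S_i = 6*8^i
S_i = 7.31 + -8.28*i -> [7.31, -0.97, -9.25, -17.53, -25.81]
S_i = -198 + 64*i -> [-198, -134, -70, -6, 58]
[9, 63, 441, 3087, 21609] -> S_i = 9*7^i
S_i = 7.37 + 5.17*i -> [7.37, 12.54, 17.71, 22.88, 28.05]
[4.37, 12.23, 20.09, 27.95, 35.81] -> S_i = 4.37 + 7.86*i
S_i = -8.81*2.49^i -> [-8.81, -21.94, -54.62, -136.01, -338.67]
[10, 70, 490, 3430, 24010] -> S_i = 10*7^i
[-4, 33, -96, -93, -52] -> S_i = Random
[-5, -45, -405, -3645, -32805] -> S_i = -5*9^i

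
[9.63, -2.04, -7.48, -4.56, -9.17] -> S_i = Random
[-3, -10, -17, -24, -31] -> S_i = -3 + -7*i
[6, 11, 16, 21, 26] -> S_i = 6 + 5*i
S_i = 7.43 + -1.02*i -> [7.43, 6.41, 5.39, 4.37, 3.35]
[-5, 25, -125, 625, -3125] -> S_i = -5*-5^i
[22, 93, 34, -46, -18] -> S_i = Random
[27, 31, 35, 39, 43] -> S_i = 27 + 4*i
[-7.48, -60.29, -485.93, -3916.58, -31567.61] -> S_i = -7.48*8.06^i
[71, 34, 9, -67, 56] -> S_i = Random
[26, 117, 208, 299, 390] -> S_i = 26 + 91*i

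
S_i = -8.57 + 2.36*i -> [-8.57, -6.21, -3.85, -1.49, 0.87]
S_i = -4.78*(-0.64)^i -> [-4.78, 3.06, -1.96, 1.25, -0.8]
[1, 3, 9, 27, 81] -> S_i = 1*3^i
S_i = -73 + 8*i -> [-73, -65, -57, -49, -41]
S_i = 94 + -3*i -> [94, 91, 88, 85, 82]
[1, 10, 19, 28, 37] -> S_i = 1 + 9*i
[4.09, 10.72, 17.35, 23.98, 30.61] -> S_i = 4.09 + 6.63*i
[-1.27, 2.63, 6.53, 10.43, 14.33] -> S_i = -1.27 + 3.90*i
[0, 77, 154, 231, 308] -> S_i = 0 + 77*i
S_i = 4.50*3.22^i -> [4.5, 14.49, 46.66, 150.24, 483.77]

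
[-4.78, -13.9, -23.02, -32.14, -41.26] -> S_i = -4.78 + -9.12*i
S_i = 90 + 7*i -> [90, 97, 104, 111, 118]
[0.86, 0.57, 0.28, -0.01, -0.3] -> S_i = 0.86 + -0.29*i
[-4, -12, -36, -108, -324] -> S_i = -4*3^i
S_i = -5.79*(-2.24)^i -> [-5.79, 12.97, -29.05, 65.08, -145.77]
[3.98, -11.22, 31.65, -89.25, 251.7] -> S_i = 3.98*(-2.82)^i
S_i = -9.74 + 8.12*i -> [-9.74, -1.62, 6.5, 14.62, 22.74]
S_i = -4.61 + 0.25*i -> [-4.61, -4.36, -4.11, -3.86, -3.61]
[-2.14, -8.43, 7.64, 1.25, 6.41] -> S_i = Random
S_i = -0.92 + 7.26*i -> [-0.92, 6.34, 13.6, 20.86, 28.12]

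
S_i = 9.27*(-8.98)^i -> [9.27, -83.24, 747.54, -6712.88, 60281.64]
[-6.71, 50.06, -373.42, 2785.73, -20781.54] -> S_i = -6.71*(-7.46)^i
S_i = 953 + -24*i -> [953, 929, 905, 881, 857]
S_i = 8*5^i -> [8, 40, 200, 1000, 5000]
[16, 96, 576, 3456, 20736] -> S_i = 16*6^i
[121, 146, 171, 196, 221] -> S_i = 121 + 25*i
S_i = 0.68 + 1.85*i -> [0.68, 2.53, 4.38, 6.23, 8.08]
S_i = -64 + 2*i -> [-64, -62, -60, -58, -56]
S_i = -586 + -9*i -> [-586, -595, -604, -613, -622]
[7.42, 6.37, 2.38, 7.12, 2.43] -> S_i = Random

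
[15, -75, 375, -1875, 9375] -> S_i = 15*-5^i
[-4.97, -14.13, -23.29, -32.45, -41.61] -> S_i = -4.97 + -9.16*i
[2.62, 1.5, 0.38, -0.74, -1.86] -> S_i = 2.62 + -1.12*i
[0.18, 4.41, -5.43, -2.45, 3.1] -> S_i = Random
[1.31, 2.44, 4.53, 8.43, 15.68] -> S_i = 1.31*1.86^i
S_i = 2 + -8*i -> [2, -6, -14, -22, -30]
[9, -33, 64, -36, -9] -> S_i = Random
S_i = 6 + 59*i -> [6, 65, 124, 183, 242]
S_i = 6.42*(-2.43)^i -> [6.42, -15.6, 37.91, -92.12, 223.85]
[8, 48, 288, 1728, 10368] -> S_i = 8*6^i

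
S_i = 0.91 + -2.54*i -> [0.91, -1.63, -4.17, -6.71, -9.25]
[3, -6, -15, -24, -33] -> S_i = 3 + -9*i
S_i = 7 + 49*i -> [7, 56, 105, 154, 203]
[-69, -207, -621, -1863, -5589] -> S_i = -69*3^i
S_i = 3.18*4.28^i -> [3.18, 13.61, 58.25, 249.32, 1067.09]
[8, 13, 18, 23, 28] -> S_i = 8 + 5*i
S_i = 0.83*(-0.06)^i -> [0.83, -0.05, 0.0, -0.0, 0.0]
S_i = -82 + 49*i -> [-82, -33, 16, 65, 114]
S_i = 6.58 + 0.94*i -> [6.58, 7.52, 8.46, 9.4, 10.34]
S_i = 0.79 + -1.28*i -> [0.79, -0.49, -1.77, -3.05, -4.33]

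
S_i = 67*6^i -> [67, 402, 2412, 14472, 86832]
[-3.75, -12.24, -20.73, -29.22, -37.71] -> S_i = -3.75 + -8.49*i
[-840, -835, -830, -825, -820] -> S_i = -840 + 5*i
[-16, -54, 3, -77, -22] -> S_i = Random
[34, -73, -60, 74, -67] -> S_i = Random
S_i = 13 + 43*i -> [13, 56, 99, 142, 185]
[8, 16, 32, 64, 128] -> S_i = 8*2^i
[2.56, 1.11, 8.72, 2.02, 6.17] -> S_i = Random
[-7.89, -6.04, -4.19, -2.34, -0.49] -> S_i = -7.89 + 1.85*i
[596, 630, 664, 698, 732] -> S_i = 596 + 34*i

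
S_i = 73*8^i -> [73, 584, 4672, 37376, 299008]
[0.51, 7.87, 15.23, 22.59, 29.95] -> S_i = 0.51 + 7.36*i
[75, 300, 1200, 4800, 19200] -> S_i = 75*4^i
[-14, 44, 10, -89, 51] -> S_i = Random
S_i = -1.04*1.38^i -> [-1.04, -1.44, -1.98, -2.73, -3.77]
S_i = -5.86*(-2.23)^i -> [-5.86, 13.07, -29.14, 64.98, -144.92]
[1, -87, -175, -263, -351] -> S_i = 1 + -88*i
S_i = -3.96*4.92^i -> [-3.96, -19.48, -95.86, -471.62, -2320.36]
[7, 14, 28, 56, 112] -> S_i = 7*2^i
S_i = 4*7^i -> [4, 28, 196, 1372, 9604]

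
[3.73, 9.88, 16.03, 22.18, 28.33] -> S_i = 3.73 + 6.15*i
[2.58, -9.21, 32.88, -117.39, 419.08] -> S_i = 2.58*(-3.57)^i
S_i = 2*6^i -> [2, 12, 72, 432, 2592]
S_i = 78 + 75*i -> [78, 153, 228, 303, 378]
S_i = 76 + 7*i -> [76, 83, 90, 97, 104]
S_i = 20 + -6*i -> [20, 14, 8, 2, -4]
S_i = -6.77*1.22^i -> [-6.77, -8.26, -10.08, -12.29, -15.0]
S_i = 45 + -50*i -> [45, -5, -55, -105, -155]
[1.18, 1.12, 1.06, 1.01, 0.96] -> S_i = 1.18*0.95^i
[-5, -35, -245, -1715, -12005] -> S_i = -5*7^i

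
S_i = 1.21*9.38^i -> [1.21, 11.35, 106.46, 998.61, 9366.92]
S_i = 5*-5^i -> [5, -25, 125, -625, 3125]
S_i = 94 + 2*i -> [94, 96, 98, 100, 102]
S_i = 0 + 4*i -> [0, 4, 8, 12, 16]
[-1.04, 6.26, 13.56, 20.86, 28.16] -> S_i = -1.04 + 7.30*i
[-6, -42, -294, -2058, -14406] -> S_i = -6*7^i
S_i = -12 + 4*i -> [-12, -8, -4, 0, 4]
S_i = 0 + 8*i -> [0, 8, 16, 24, 32]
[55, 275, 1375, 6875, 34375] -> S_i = 55*5^i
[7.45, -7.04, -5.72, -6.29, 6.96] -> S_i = Random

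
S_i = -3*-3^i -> [-3, 9, -27, 81, -243]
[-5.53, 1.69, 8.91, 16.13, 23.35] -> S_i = -5.53 + 7.22*i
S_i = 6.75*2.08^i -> [6.75, 14.04, 29.2, 60.74, 126.34]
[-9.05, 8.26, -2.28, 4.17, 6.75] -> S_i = Random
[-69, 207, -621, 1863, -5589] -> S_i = -69*-3^i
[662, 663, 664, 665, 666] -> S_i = 662 + 1*i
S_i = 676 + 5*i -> [676, 681, 686, 691, 696]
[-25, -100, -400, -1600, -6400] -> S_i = -25*4^i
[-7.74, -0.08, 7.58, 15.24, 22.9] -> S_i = -7.74 + 7.66*i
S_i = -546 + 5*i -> [-546, -541, -536, -531, -526]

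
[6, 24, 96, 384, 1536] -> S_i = 6*4^i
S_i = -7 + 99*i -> [-7, 92, 191, 290, 389]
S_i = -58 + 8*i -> [-58, -50, -42, -34, -26]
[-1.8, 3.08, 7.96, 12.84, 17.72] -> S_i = -1.80 + 4.88*i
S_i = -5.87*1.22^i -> [-5.87, -7.16, -8.74, -10.66, -13.0]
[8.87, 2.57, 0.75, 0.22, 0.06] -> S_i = 8.87*0.29^i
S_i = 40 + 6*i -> [40, 46, 52, 58, 64]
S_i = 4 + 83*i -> [4, 87, 170, 253, 336]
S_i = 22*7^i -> [22, 154, 1078, 7546, 52822]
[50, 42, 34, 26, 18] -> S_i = 50 + -8*i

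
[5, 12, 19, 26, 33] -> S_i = 5 + 7*i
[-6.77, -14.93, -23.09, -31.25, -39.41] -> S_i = -6.77 + -8.16*i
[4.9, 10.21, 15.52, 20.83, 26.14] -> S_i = 4.90 + 5.31*i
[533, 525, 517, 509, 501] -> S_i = 533 + -8*i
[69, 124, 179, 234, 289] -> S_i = 69 + 55*i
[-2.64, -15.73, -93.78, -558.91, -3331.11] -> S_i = -2.64*5.96^i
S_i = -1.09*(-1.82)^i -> [-1.09, 1.98, -3.61, 6.57, -11.96]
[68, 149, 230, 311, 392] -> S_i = 68 + 81*i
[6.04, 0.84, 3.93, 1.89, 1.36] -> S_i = Random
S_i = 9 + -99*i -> [9, -90, -189, -288, -387]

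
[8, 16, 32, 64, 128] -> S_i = 8*2^i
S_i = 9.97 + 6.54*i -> [9.97, 16.51, 23.05, 29.59, 36.13]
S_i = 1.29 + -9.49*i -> [1.29, -8.2, -17.69, -27.18, -36.67]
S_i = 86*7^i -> [86, 602, 4214, 29498, 206486]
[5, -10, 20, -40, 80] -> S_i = 5*-2^i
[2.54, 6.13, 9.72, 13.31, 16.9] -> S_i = 2.54 + 3.59*i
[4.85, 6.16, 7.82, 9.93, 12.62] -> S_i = 4.85*1.27^i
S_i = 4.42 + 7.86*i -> [4.42, 12.28, 20.14, 28.0, 35.86]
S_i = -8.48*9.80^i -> [-8.48, -83.1, -814.42, -7981.31, -78216.82]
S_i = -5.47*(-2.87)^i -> [-5.47, 15.7, -45.06, 129.31, -371.12]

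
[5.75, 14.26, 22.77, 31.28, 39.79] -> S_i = 5.75 + 8.51*i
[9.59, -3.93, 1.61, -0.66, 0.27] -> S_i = 9.59*(-0.41)^i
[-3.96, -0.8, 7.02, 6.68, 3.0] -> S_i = Random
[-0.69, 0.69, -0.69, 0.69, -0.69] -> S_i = -0.69*(-1.00)^i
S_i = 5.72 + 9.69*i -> [5.72, 15.41, 25.1, 34.79, 44.48]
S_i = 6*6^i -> [6, 36, 216, 1296, 7776]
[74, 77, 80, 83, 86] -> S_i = 74 + 3*i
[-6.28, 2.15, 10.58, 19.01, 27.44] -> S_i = -6.28 + 8.43*i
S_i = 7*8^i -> [7, 56, 448, 3584, 28672]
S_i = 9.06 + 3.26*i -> [9.06, 12.32, 15.58, 18.84, 22.1]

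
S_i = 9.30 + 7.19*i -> [9.3, 16.49, 23.68, 30.87, 38.06]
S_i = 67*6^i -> [67, 402, 2412, 14472, 86832]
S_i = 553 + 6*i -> [553, 559, 565, 571, 577]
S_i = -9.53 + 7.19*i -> [-9.53, -2.34, 4.85, 12.04, 19.23]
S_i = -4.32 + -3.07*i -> [-4.32, -7.39, -10.46, -13.53, -16.6]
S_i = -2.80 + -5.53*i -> [-2.8, -8.33, -13.86, -19.39, -24.92]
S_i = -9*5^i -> [-9, -45, -225, -1125, -5625]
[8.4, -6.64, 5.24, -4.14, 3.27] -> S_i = 8.40*(-0.79)^i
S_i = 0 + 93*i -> [0, 93, 186, 279, 372]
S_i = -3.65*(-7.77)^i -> [-3.65, 28.36, -220.36, 1712.21, -13303.84]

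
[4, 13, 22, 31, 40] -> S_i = 4 + 9*i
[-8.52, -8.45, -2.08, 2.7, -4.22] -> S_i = Random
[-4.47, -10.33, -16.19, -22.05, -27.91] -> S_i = -4.47 + -5.86*i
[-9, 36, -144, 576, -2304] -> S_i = -9*-4^i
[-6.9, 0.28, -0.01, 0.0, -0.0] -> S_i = -6.90*(-0.04)^i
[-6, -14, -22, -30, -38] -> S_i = -6 + -8*i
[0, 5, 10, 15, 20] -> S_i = 0 + 5*i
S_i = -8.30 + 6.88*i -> [-8.3, -1.42, 5.46, 12.34, 19.22]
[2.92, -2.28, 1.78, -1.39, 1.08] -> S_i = 2.92*(-0.78)^i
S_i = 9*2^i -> [9, 18, 36, 72, 144]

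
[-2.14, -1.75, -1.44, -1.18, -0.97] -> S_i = -2.14*0.82^i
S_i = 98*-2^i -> [98, -196, 392, -784, 1568]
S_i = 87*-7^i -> [87, -609, 4263, -29841, 208887]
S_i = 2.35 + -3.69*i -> [2.35, -1.34, -5.03, -8.72, -12.41]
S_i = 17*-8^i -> [17, -136, 1088, -8704, 69632]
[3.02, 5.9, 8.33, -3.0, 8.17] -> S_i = Random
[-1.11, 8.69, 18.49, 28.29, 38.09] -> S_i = -1.11 + 9.80*i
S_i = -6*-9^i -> [-6, 54, -486, 4374, -39366]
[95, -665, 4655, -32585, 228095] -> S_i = 95*-7^i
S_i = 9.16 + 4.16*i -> [9.16, 13.32, 17.48, 21.64, 25.8]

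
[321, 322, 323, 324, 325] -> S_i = 321 + 1*i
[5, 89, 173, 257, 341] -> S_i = 5 + 84*i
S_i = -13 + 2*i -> [-13, -11, -9, -7, -5]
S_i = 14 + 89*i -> [14, 103, 192, 281, 370]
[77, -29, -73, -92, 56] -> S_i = Random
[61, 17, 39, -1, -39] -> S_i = Random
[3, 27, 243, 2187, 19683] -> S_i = 3*9^i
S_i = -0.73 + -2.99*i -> [-0.73, -3.72, -6.71, -9.7, -12.69]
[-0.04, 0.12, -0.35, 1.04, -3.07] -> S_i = -0.04*(-2.96)^i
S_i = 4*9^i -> [4, 36, 324, 2916, 26244]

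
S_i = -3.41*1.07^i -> [-3.41, -3.65, -3.9, -4.18, -4.47]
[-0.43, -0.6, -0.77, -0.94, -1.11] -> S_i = -0.43 + -0.17*i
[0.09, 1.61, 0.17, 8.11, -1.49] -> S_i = Random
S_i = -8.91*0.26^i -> [-8.91, -2.32, -0.6, -0.16, -0.04]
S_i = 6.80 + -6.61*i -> [6.8, 0.19, -6.42, -13.03, -19.64]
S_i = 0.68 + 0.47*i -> [0.68, 1.15, 1.62, 2.09, 2.56]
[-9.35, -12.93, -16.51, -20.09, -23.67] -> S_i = -9.35 + -3.58*i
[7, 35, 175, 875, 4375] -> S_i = 7*5^i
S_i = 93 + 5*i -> [93, 98, 103, 108, 113]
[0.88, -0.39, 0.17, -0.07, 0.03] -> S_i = 0.88*(-0.44)^i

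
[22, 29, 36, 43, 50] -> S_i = 22 + 7*i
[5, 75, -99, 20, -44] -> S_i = Random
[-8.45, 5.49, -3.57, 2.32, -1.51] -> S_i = -8.45*(-0.65)^i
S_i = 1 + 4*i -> [1, 5, 9, 13, 17]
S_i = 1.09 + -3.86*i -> [1.09, -2.77, -6.63, -10.49, -14.35]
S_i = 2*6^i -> [2, 12, 72, 432, 2592]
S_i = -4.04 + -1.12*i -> [-4.04, -5.16, -6.28, -7.4, -8.52]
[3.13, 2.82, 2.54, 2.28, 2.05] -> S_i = 3.13*0.90^i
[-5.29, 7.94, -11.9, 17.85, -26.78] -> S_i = -5.29*(-1.50)^i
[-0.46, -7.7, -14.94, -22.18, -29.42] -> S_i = -0.46 + -7.24*i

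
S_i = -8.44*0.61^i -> [-8.44, -5.15, -3.14, -1.92, -1.17]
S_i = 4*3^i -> [4, 12, 36, 108, 324]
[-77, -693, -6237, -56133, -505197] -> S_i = -77*9^i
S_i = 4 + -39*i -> [4, -35, -74, -113, -152]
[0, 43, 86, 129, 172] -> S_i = 0 + 43*i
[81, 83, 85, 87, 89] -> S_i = 81 + 2*i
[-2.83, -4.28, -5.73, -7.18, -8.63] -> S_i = -2.83 + -1.45*i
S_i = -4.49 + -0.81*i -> [-4.49, -5.3, -6.11, -6.92, -7.73]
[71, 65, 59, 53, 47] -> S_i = 71 + -6*i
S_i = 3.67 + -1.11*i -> [3.67, 2.56, 1.45, 0.34, -0.77]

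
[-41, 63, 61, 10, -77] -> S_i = Random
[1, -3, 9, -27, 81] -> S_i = 1*-3^i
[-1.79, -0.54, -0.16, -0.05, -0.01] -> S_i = -1.79*0.30^i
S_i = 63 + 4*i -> [63, 67, 71, 75, 79]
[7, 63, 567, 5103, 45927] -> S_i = 7*9^i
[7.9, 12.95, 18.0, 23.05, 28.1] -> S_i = 7.90 + 5.05*i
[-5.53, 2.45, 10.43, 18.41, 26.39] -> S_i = -5.53 + 7.98*i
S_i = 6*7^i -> [6, 42, 294, 2058, 14406]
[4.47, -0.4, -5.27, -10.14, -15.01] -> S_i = 4.47 + -4.87*i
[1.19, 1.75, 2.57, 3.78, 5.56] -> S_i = 1.19*1.47^i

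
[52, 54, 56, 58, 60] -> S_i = 52 + 2*i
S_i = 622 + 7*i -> [622, 629, 636, 643, 650]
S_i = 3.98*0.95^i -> [3.98, 3.78, 3.59, 3.41, 3.24]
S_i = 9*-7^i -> [9, -63, 441, -3087, 21609]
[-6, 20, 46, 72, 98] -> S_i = -6 + 26*i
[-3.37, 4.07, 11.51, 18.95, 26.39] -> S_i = -3.37 + 7.44*i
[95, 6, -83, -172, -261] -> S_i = 95 + -89*i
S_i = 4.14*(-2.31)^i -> [4.14, -9.56, 22.09, -51.03, 117.88]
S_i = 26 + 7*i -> [26, 33, 40, 47, 54]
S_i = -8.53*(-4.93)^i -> [-8.53, 42.05, -207.32, 1022.09, -5038.91]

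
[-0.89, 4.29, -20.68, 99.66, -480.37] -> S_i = -0.89*(-4.82)^i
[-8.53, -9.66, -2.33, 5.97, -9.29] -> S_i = Random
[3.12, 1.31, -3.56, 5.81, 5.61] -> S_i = Random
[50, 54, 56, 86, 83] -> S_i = Random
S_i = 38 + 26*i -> [38, 64, 90, 116, 142]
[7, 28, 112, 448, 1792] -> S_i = 7*4^i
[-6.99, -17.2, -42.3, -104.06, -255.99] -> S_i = -6.99*2.46^i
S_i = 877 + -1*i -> [877, 876, 875, 874, 873]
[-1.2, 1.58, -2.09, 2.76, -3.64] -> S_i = -1.20*(-1.32)^i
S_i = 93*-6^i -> [93, -558, 3348, -20088, 120528]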